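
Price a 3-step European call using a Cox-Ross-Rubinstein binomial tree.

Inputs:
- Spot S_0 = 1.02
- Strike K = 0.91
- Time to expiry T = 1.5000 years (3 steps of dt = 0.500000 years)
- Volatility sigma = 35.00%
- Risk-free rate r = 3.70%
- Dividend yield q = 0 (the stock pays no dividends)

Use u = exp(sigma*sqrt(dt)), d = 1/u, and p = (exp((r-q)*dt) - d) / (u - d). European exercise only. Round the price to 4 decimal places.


Answer: Price = V(0,0) = 0.2591

Derivation:
dt = T/N = 0.500000
u = exp(sigma*sqrt(dt)) = 1.280803; d = 1/u = 0.780760
p = (exp((r-q)*dt) - d) / (u - d) = 0.475783
Discount per step: exp(-r*dt) = 0.981670
Stock lattice S(k, i) with i counting down-moves:
  k=0: S(0,0) = 1.0200
  k=1: S(1,0) = 1.3064; S(1,1) = 0.7964
  k=2: S(2,0) = 1.6733; S(2,1) = 1.0200; S(2,2) = 0.6218
  k=3: S(3,0) = 2.1431; S(3,1) = 1.3064; S(3,2) = 0.7964; S(3,3) = 0.4855
Terminal payoffs V(N, i) = max(S_T - K, 0):
  V(3,0) = 1.233124; V(3,1) = 0.396419; V(3,2) = 0.000000; V(3,3) = 0.000000
Backward induction: V(k, i) = exp(-r*dt) * [p * V(k+1, i) + (1-p) * V(k+1, i+1)].
  V(2,0) = exp(-r*dt) * [p*1.233124 + (1-p)*0.396419] = 0.779946
  V(2,1) = exp(-r*dt) * [p*0.396419 + (1-p)*0.000000] = 0.185152
  V(2,2) = exp(-r*dt) * [p*0.000000 + (1-p)*0.000000] = 0.000000
  V(1,0) = exp(-r*dt) * [p*0.779946 + (1-p)*0.185152] = 0.459564
  V(1,1) = exp(-r*dt) * [p*0.185152 + (1-p)*0.000000] = 0.086478
  V(0,0) = exp(-r*dt) * [p*0.459564 + (1-p)*0.086478] = 0.259147


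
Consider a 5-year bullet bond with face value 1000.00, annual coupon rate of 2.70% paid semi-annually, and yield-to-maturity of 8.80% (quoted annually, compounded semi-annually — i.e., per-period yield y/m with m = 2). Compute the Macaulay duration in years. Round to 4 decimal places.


Coupon per period c = face * coupon_rate / m = 13.500000
Periods per year m = 2; per-period yield y/m = 0.044000
Number of cashflows N = 10
Cashflows (t years, CF_t, discount factor 1/(1+y/m)^(m*t), PV):
  t = 0.5000: CF_t = 13.500000, DF = 0.957854, PV = 12.931034
  t = 1.0000: CF_t = 13.500000, DF = 0.917485, PV = 12.386048
  t = 1.5000: CF_t = 13.500000, DF = 0.878817, PV = 11.864031
  t = 2.0000: CF_t = 13.500000, DF = 0.841779, PV = 11.364014
  t = 2.5000: CF_t = 13.500000, DF = 0.806302, PV = 10.885071
  t = 3.0000: CF_t = 13.500000, DF = 0.772320, PV = 10.426313
  t = 3.5000: CF_t = 13.500000, DF = 0.739770, PV = 9.986890
  t = 4.0000: CF_t = 13.500000, DF = 0.708592, PV = 9.565987
  t = 4.5000: CF_t = 13.500000, DF = 0.678728, PV = 9.162823
  t = 5.0000: CF_t = 1013.500000, DF = 0.650122, PV = 658.898876
Price P = sum_t PV_t = 757.471088
Macaulay numerator sum_t t * PV_t:
  t * PV_t at t = 0.5000: 6.465517
  t * PV_t at t = 1.0000: 12.386048
  t * PV_t at t = 1.5000: 17.796046
  t * PV_t at t = 2.0000: 22.728029
  t * PV_t at t = 2.5000: 27.212678
  t * PV_t at t = 3.0000: 31.278940
  t * PV_t at t = 3.5000: 34.954116
  t * PV_t at t = 4.0000: 38.263947
  t * PV_t at t = 4.5000: 41.232702
  t * PV_t at t = 5.0000: 3294.494378
Macaulay duration D = (sum_t t * PV_t) / P = 3526.812402 / 757.471088 = 4.656036

Answer: Macaulay duration = 4.6560 years


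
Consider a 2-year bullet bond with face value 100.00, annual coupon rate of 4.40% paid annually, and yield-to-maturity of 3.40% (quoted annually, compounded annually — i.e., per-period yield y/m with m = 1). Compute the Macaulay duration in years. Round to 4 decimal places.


Coupon per period c = face * coupon_rate / m = 4.400000
Periods per year m = 1; per-period yield y/m = 0.034000
Number of cashflows N = 2
Cashflows (t years, CF_t, discount factor 1/(1+y/m)^(m*t), PV):
  t = 1.0000: CF_t = 4.400000, DF = 0.967118, PV = 4.255319
  t = 2.0000: CF_t = 104.400000, DF = 0.935317, PV = 97.647116
Price P = sum_t PV_t = 101.902435
Macaulay numerator sum_t t * PV_t:
  t * PV_t at t = 1.0000: 4.255319
  t * PV_t at t = 2.0000: 195.294232
Macaulay duration D = (sum_t t * PV_t) / P = 199.549551 / 101.902435 = 1.958241

Answer: Macaulay duration = 1.9582 years


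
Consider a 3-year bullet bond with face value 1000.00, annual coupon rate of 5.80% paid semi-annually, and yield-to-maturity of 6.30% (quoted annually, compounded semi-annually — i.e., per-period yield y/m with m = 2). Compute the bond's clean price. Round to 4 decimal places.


Coupon per period c = face * coupon_rate / m = 29.000000
Periods per year m = 2; per-period yield y/m = 0.031500
Number of cashflows N = 6
Cashflows (t years, CF_t, discount factor 1/(1+y/m)^(m*t), PV):
  t = 0.5000: CF_t = 29.000000, DF = 0.969462, PV = 28.114397
  t = 1.0000: CF_t = 29.000000, DF = 0.939856, PV = 27.255838
  t = 1.5000: CF_t = 29.000000, DF = 0.911155, PV = 26.423497
  t = 2.0000: CF_t = 29.000000, DF = 0.883330, PV = 25.616575
  t = 2.5000: CF_t = 29.000000, DF = 0.856355, PV = 24.834295
  t = 3.0000: CF_t = 1029.000000, DF = 0.830204, PV = 854.279492
Price P = sum_t PV_t = 986.524094

Answer: Price = 986.5241


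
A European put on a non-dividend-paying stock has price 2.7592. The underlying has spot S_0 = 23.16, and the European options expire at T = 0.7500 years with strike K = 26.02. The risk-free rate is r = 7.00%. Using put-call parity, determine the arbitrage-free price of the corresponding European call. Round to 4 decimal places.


Put-call parity: C - P = S_0 * exp(-qT) - K * exp(-rT).
S_0 * exp(-qT) = 23.1600 * 1.00000000 = 23.16000000
K * exp(-rT) = 26.0200 * 0.94885432 = 24.68918943
C = P + S*exp(-qT) - K*exp(-rT)
C = 2.7592 + 23.16000000 - 24.68918943 = 1.2300

Answer: Call price = 1.2300


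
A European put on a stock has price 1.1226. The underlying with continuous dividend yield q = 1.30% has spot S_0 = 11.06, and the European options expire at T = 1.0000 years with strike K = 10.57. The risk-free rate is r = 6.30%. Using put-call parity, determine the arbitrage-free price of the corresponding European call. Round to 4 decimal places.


Answer: Call price = 2.1151

Derivation:
Put-call parity: C - P = S_0 * exp(-qT) - K * exp(-rT).
S_0 * exp(-qT) = 11.0600 * 0.98708414 = 10.91715053
K * exp(-rT) = 10.5700 * 0.93894347 = 9.92463252
C = P + S*exp(-qT) - K*exp(-rT)
C = 1.1226 + 10.91715053 - 9.92463252 = 2.1151


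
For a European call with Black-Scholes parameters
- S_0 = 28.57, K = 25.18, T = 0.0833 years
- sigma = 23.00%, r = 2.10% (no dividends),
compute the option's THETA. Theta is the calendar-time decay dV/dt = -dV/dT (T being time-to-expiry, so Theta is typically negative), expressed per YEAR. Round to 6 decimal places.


d1 = 1.9622754889; d2 = 1.8958934883
phi(d1) = 0.0581807299; exp(-qT) = 1.0000000000; exp(-rT) = 0.9982522291
Theta = -S*exp(-qT)*phi(d1)*sigma/(2*sqrt(T)) - r*K*exp(-rT)*N(d2) + q*S*exp(-qT)*N(d1)
N(d1) = 0.9751347904; N(d2) = 0.9710129349; sqrt(T) = 0.2886173938
Term 1 = -28.5700 * 1.0000000000 * 0.0581807299 * 0.2300 / (2 * 0.2886173938) = -0.6623152354
Term 2 = -0.0210 * 25.1800 * 0.9982522291 * 0.9710129349 = -0.5125548229
Term 3 = 0 (no dividend yield, q = 0)
Theta = -0.6623152354 + (-0.5125548229) + (0.0000000000) = -1.174870

Answer: Theta = -1.174870


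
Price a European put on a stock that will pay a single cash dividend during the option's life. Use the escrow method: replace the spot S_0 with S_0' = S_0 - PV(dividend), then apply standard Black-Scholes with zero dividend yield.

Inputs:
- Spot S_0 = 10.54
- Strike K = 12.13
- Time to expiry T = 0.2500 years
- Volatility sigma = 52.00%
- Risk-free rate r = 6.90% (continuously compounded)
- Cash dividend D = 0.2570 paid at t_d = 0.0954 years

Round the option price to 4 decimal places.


Answer: Price = 2.1467

Derivation:
PV(D) = D * exp(-r * t_d) = 0.2570 * 0.99343902 = 0.25531383
S_0' = S_0 - PV(D) = 10.5400 - 0.25531383 = 10.28468617
d1 = (ln(S_0'/K) + (r + sigma^2/2)*T) / (sigma*sqrt(T)) = -0.43836813
d2 = d1 - sigma*sqrt(T) = -0.69836813
exp(-rT) = 0.98289793
N(-d1) = 0.66944028; N(-d2) = 0.75752650
P = K * exp(-rT) * N(-d2) - S_0' * N(-d1) = 12.1300 * 0.98289793 * 0.75752650 - 10.28468617 * 0.66944028 = 2.1467


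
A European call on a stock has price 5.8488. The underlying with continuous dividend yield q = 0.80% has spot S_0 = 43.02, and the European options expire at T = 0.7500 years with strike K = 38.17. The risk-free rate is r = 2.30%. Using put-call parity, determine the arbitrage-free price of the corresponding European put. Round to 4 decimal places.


Answer: Put price = 0.6034

Derivation:
Put-call parity: C - P = S_0 * exp(-qT) - K * exp(-rT).
S_0 * exp(-qT) = 43.0200 * 0.99401796 = 42.76265281
K * exp(-rT) = 38.1700 * 0.98289793 = 37.51721397
P = C - S*exp(-qT) + K*exp(-rT)
P = 5.8488 - 42.76265281 + 37.51721397 = 0.6034


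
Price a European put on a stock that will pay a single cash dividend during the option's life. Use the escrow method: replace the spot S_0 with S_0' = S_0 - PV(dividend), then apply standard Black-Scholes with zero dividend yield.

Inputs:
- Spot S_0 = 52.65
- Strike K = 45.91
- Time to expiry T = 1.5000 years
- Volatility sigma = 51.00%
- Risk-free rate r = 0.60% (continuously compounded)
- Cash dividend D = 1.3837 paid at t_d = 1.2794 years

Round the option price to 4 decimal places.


PV(D) = D * exp(-r * t_d) = 1.3837 * 0.99235299 = 1.37311883
S_0' = S_0 - PV(D) = 52.6500 - 1.37311883 = 51.27688117
d1 = (ln(S_0'/K) + (r + sigma^2/2)*T) / (sigma*sqrt(T)) = 0.50371761
d2 = d1 - sigma*sqrt(T) = -0.12090228
exp(-rT) = 0.99104038
N(-d1) = 0.30722992; N(-d2) = 0.54811578
P = K * exp(-rT) * N(-d2) - S_0' * N(-d1) = 45.9100 * 0.99104038 * 0.54811578 - 51.27688117 * 0.30722992 = 9.1847

Answer: Price = 9.1847


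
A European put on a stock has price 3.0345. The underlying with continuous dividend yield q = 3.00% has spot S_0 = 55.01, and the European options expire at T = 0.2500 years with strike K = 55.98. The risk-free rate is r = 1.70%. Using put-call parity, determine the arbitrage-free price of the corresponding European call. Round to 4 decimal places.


Put-call parity: C - P = S_0 * exp(-qT) - K * exp(-rT).
S_0 * exp(-qT) = 55.0100 * 0.99252805 = 54.59896830
K * exp(-rT) = 55.9800 * 0.99575902 = 55.74258985
C = P + S*exp(-qT) - K*exp(-rT)
C = 3.0345 + 54.59896830 - 55.74258985 = 1.8909

Answer: Call price = 1.8909


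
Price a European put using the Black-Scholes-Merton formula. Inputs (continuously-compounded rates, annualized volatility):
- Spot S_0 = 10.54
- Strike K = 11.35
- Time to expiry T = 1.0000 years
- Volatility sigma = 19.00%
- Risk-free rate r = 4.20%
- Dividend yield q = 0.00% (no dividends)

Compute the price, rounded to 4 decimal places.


d1 = (ln(S/K) + (r - q + 0.5*sigma^2) * T) / (sigma * sqrt(T)) = -0.07363264
d2 = d1 - sigma * sqrt(T) = -0.26363264
exp(-rT) = 0.95886978; exp(-qT) = 1.00000000
P = K * exp(-rT) * N(-d2) - S_0 * exp(-qT) * N(-d1)
N(-d1) = 0.52934865; N(-d2) = 0.60396850
P = 11.3500 * 0.95886978 * 0.60396850 - 10.5400 * 1.00000000 * 0.52934865 = 0.9938

Answer: Price = 0.9938


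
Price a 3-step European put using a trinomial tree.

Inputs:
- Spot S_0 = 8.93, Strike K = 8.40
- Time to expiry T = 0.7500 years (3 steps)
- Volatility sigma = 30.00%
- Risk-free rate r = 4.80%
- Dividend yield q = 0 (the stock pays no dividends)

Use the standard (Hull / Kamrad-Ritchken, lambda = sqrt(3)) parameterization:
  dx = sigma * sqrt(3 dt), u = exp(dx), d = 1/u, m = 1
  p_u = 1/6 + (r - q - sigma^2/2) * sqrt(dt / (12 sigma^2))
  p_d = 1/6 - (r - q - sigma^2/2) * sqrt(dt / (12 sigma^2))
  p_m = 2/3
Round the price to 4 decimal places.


dt = T/N = 0.250000; dx = sigma*sqrt(3*dt) = 0.259808
u = exp(dx) = 1.296681; d = 1/u = 0.771200
p_u = 0.168110, p_m = 0.666667, p_d = 0.165223
Discount per step: exp(-r*dt) = 0.988072
Stock lattice S(k, j) with j the centered position index:
  k=0: S(0,+0) = 8.9300
  k=1: S(1,-1) = 6.8868; S(1,+0) = 8.9300; S(1,+1) = 11.5794
  k=2: S(2,-2) = 5.3111; S(2,-1) = 6.8868; S(2,+0) = 8.9300; S(2,+1) = 11.5794; S(2,+2) = 15.0147
  k=3: S(3,-3) = 4.0959; S(3,-2) = 5.3111; S(3,-1) = 6.8868; S(3,+0) = 8.9300; S(3,+1) = 11.5794; S(3,+2) = 15.0147; S(3,+3) = 19.4693
Terminal payoffs V(N, j) = max(K - S_T, 0):
  V(3,-3) = 4.304071; V(3,-2) = 3.088888; V(3,-1) = 1.513185; V(3,+0) = 0.000000; V(3,+1) = 0.000000; V(3,+2) = 0.000000; V(3,+3) = 0.000000
Backward induction: V(k, j) = exp(-r*dt) * [p_u * V(k+1, j+1) + p_m * V(k+1, j) + p_d * V(k+1, j-1)]
  V(2,-2) = exp(-r*dt) * [p_u*1.513185 + p_m*3.088888 + p_d*4.304071] = 2.988693
  V(2,-1) = exp(-r*dt) * [p_u*0.000000 + p_m*1.513185 + p_d*3.088888] = 1.501025
  V(2,+0) = exp(-r*dt) * [p_u*0.000000 + p_m*0.000000 + p_d*1.513185] = 0.247031
  V(2,+1) = exp(-r*dt) * [p_u*0.000000 + p_m*0.000000 + p_d*0.000000] = 0.000000
  V(2,+2) = exp(-r*dt) * [p_u*0.000000 + p_m*0.000000 + p_d*0.000000] = 0.000000
  V(1,-1) = exp(-r*dt) * [p_u*0.247031 + p_m*1.501025 + p_d*2.988693] = 1.517692
  V(1,+0) = exp(-r*dt) * [p_u*0.000000 + p_m*0.247031 + p_d*1.501025] = 0.407769
  V(1,+1) = exp(-r*dt) * [p_u*0.000000 + p_m*0.000000 + p_d*0.247031] = 0.040328
  V(0,+0) = exp(-r*dt) * [p_u*0.040328 + p_m*0.407769 + p_d*1.517692] = 0.523069

Answer: Price = V(0,0) = 0.5231


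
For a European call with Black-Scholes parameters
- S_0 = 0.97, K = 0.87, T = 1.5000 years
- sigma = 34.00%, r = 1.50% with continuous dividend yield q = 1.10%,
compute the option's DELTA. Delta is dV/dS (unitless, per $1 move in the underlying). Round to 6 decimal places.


Answer: Delta = 0.674550

Derivation:
d1 = 0.4839011650; d2 = 0.0674879088
phi(d1) = 0.3548646954; exp(-qT) = 0.9836353794; exp(-rT) = 0.9777512372
N(d1) = 0.6857719932
Delta = exp(-qT) * N(d1) = 0.9836353794 * 0.6857719932 = 0.674550


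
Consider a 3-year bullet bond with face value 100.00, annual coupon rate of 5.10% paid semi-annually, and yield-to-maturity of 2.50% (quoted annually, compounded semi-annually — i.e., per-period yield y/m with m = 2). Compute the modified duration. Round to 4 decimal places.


Coupon per period c = face * coupon_rate / m = 2.550000
Periods per year m = 2; per-period yield y/m = 0.012500
Number of cashflows N = 6
Cashflows (t years, CF_t, discount factor 1/(1+y/m)^(m*t), PV):
  t = 0.5000: CF_t = 2.550000, DF = 0.987654, PV = 2.518519
  t = 1.0000: CF_t = 2.550000, DF = 0.975461, PV = 2.487426
  t = 1.5000: CF_t = 2.550000, DF = 0.963418, PV = 2.456717
  t = 2.0000: CF_t = 2.550000, DF = 0.951524, PV = 2.426387
  t = 2.5000: CF_t = 2.550000, DF = 0.939777, PV = 2.396432
  t = 3.0000: CF_t = 102.550000, DF = 0.928175, PV = 95.184334
Price P = sum_t PV_t = 107.469813
First compute Macaulay numerator sum_t t * PV_t:
  t * PV_t at t = 0.5000: 1.259259
  t * PV_t at t = 1.0000: 2.487426
  t * PV_t at t = 1.5000: 3.685075
  t * PV_t at t = 2.0000: 4.852774
  t * PV_t at t = 2.5000: 5.991079
  t * PV_t at t = 3.0000: 285.553001
Macaulay duration D = 303.828613 / 107.469813 = 2.827107
Modified duration = D / (1 + y/m) = 2.827107 / (1 + 0.012500) = 2.792204

Answer: Modified duration = 2.7922


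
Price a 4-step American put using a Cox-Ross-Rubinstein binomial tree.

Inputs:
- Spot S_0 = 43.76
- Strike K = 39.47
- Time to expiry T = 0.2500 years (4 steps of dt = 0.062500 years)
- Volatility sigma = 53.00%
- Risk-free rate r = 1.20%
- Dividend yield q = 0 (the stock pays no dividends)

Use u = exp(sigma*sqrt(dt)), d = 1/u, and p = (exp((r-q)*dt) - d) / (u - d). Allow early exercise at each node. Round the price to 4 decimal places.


Answer: Price = V(0,0) = 2.7323

Derivation:
dt = T/N = 0.062500
u = exp(sigma*sqrt(dt)) = 1.141679; d = 1/u = 0.875903
p = (exp((r-q)*dt) - d) / (u - d) = 0.469746
Discount per step: exp(-r*dt) = 0.999250
Stock lattice S(k, i) with i counting down-moves:
  k=0: S(0,0) = 43.7600
  k=1: S(1,0) = 49.9599; S(1,1) = 38.3295
  k=2: S(2,0) = 57.0381; S(2,1) = 43.7600; S(2,2) = 33.5729
  k=3: S(3,0) = 65.1192; S(3,1) = 49.9599; S(3,2) = 38.3295; S(3,3) = 29.4066
  k=4: S(4,0) = 74.3453; S(4,1) = 57.0381; S(4,2) = 43.7600; S(4,3) = 33.5729; S(4,4) = 25.7574
Terminal payoffs V(N, i) = max(K - S_T, 0):
  V(4,0) = 0.000000; V(4,1) = 0.000000; V(4,2) = 0.000000; V(4,3) = 5.897068; V(4,4) = 13.712647
Backward induction: V(k, i) = exp(-r*dt) * [p * V(k+1, i) + (1-p) * V(k+1, i+1)]; then take max(V_cont, immediate exercise) for American.
  V(3,0) = exp(-r*dt) * [p*0.000000 + (1-p)*0.000000] = 0.000000; exercise = 0.000000; V(3,0) = max -> 0.000000
  V(3,1) = exp(-r*dt) * [p*0.000000 + (1-p)*0.000000] = 0.000000; exercise = 0.000000; V(3,1) = max -> 0.000000
  V(3,2) = exp(-r*dt) * [p*0.000000 + (1-p)*5.897068] = 3.124597; exercise = 1.140488; V(3,2) = max -> 3.124597
  V(3,3) = exp(-r*dt) * [p*5.897068 + (1-p)*13.712647] = 10.033779; exercise = 10.063370; V(3,3) = max -> 10.063370
  V(2,0) = exp(-r*dt) * [p*0.000000 + (1-p)*0.000000] = 0.000000; exercise = 0.000000; V(2,0) = max -> 0.000000
  V(2,1) = exp(-r*dt) * [p*0.000000 + (1-p)*3.124597] = 1.655587; exercise = 0.000000; V(2,1) = max -> 1.655587
  V(2,2) = exp(-r*dt) * [p*3.124597 + (1-p)*10.063370] = 6.798806; exercise = 5.897068; V(2,2) = max -> 6.798806
  V(1,0) = exp(-r*dt) * [p*0.000000 + (1-p)*1.655587] = 0.877223; exercise = 0.000000; V(1,0) = max -> 0.877223
  V(1,1) = exp(-r*dt) * [p*1.655587 + (1-p)*6.798806] = 4.379512; exercise = 1.140488; V(1,1) = max -> 4.379512
  V(0,0) = exp(-r*dt) * [p*0.877223 + (1-p)*4.379512] = 2.732274; exercise = 0.000000; V(0,0) = max -> 2.732274


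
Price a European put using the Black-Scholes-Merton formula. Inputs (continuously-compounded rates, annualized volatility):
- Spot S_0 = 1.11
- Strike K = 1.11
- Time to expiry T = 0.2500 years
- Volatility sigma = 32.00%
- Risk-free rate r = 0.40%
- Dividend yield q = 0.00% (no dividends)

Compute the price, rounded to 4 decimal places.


Answer: Price = 0.0702

Derivation:
d1 = (ln(S/K) + (r - q + 0.5*sigma^2) * T) / (sigma * sqrt(T)) = 0.08625000
d2 = d1 - sigma * sqrt(T) = -0.07375000
exp(-rT) = 0.99900050; exp(-qT) = 1.00000000
P = K * exp(-rT) * N(-d2) - S_0 * exp(-qT) * N(-d1)
N(-d1) = 0.46563384; N(-d2) = 0.52939534
P = 1.1100 * 0.99900050 * 0.52939534 - 1.1100 * 1.00000000 * 0.46563384 = 0.0702


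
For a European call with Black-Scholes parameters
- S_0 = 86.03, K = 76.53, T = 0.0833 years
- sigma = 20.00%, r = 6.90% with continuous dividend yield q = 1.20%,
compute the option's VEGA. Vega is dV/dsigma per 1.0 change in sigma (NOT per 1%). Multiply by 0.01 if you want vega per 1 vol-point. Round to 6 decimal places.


d1 = 2.1382521370; d2 = 2.0805286583
phi(d1) = 0.0405589165; exp(-qT) = 0.9990008994; exp(-rT) = 0.9942687864
Vega = S * exp(-qT) * phi(d1) * sqrt(T) = 86.0300 * 0.9990008994 * 0.0405589165 * 0.2886173938 = 1.006062

Answer: Vega = 1.006062


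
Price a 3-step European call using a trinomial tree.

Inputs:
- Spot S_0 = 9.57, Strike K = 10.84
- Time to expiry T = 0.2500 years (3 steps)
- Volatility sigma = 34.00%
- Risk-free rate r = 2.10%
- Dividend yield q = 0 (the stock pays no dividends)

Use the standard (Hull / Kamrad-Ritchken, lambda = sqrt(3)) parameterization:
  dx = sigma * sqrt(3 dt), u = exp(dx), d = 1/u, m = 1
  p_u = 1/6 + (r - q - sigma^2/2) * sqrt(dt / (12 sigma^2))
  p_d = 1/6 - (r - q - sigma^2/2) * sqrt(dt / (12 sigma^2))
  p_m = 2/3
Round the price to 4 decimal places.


Answer: Price = V(0,0) = 0.2605

Derivation:
dt = T/N = 0.083333; dx = sigma*sqrt(3*dt) = 0.170000
u = exp(dx) = 1.185305; d = 1/u = 0.843665
p_u = 0.157647, p_m = 0.666667, p_d = 0.175686
Discount per step: exp(-r*dt) = 0.998252
Stock lattice S(k, j) with j the centered position index:
  k=0: S(0,+0) = 9.5700
  k=1: S(1,-1) = 8.0739; S(1,+0) = 9.5700; S(1,+1) = 11.3434
  k=2: S(2,-2) = 6.8116; S(2,-1) = 8.0739; S(2,+0) = 9.5700; S(2,+1) = 11.3434; S(2,+2) = 13.4453
  k=3: S(3,-3) = 5.7467; S(3,-2) = 6.8116; S(3,-1) = 8.0739; S(3,+0) = 9.5700; S(3,+1) = 11.3434; S(3,+2) = 13.4453; S(3,+3) = 15.9368
Terminal payoffs V(N, j) = max(S_T - K, 0):
  V(3,-3) = 0.000000; V(3,-2) = 0.000000; V(3,-1) = 0.000000; V(3,+0) = 0.000000; V(3,+1) = 0.503367; V(3,+2) = 2.605348; V(3,+3) = 5.096837
Backward induction: V(k, j) = exp(-r*dt) * [p_u * V(k+1, j+1) + p_m * V(k+1, j) + p_d * V(k+1, j-1)]
  V(2,-2) = exp(-r*dt) * [p_u*0.000000 + p_m*0.000000 + p_d*0.000000] = 0.000000
  V(2,-1) = exp(-r*dt) * [p_u*0.000000 + p_m*0.000000 + p_d*0.000000] = 0.000000
  V(2,+0) = exp(-r*dt) * [p_u*0.503367 + p_m*0.000000 + p_d*0.000000] = 0.079216
  V(2,+1) = exp(-r*dt) * [p_u*2.605348 + p_m*0.503367 + p_d*0.000000] = 0.744999
  V(2,+2) = exp(-r*dt) * [p_u*5.096837 + p_m*2.605348 + p_d*0.503367] = 2.624239
  V(1,-1) = exp(-r*dt) * [p_u*0.079216 + p_m*0.000000 + p_d*0.000000] = 0.012466
  V(1,+0) = exp(-r*dt) * [p_u*0.744999 + p_m*0.079216 + p_d*0.000000] = 0.169960
  V(1,+1) = exp(-r*dt) * [p_u*2.624239 + p_m*0.744999 + p_d*0.079216] = 0.922670
  V(0,+0) = exp(-r*dt) * [p_u*0.922670 + p_m*0.169960 + p_d*0.012466] = 0.260497


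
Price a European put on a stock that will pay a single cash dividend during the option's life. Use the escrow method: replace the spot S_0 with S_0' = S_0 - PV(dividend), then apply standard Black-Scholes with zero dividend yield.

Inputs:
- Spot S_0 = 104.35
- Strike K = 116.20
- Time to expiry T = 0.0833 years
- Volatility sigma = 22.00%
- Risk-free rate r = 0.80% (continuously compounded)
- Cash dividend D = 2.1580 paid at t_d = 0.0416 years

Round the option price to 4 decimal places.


PV(D) = D * exp(-r * t_d) = 2.1580 * 0.99966726 = 2.15728194
S_0' = S_0 - PV(D) = 104.3500 - 2.15728194 = 102.19271806
d1 = (ln(S_0'/K) + (r + sigma^2/2)*T) / (sigma*sqrt(T)) = -1.98076264
d2 = d1 - sigma*sqrt(T) = -2.04425846
exp(-rT) = 0.99933382
N(-d1) = 0.97619105; N(-d2) = 0.97953599
P = K * exp(-rT) * N(-d2) - S_0' * N(-d1) = 116.2000 * 0.99933382 * 0.97953599 - 102.19271806 * 0.97619105 = 13.9866

Answer: Price = 13.9866


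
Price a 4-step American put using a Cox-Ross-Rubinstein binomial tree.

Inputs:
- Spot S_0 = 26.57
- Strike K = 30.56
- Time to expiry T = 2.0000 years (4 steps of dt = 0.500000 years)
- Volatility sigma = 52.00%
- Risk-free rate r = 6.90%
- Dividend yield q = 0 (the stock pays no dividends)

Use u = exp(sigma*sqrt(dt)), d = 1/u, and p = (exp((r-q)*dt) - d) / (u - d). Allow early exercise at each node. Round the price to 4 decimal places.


Answer: Price = V(0,0) = 8.5303

Derivation:
dt = T/N = 0.500000
u = exp(sigma*sqrt(dt)) = 1.444402; d = 1/u = 0.692328
p = (exp((r-q)*dt) - d) / (u - d) = 0.455772
Discount per step: exp(-r*dt) = 0.966088
Stock lattice S(k, i) with i counting down-moves:
  k=0: S(0,0) = 26.5700
  k=1: S(1,0) = 38.3778; S(1,1) = 18.3952
  k=2: S(2,0) = 55.4329; S(2,1) = 26.5700; S(2,2) = 12.7355
  k=3: S(3,0) = 80.0674; S(3,1) = 38.3778; S(3,2) = 18.3952; S(3,3) = 8.8171
  k=4: S(4,0) = 115.6496; S(4,1) = 55.4329; S(4,2) = 26.5700; S(4,3) = 12.7355; S(4,4) = 6.1043
Terminal payoffs V(N, i) = max(K - S_T, 0):
  V(4,0) = 0.000000; V(4,1) = 0.000000; V(4,2) = 3.990000; V(4,3) = 17.824521; V(4,4) = 24.455656
Backward induction: V(k, i) = exp(-r*dt) * [p * V(k+1, i) + (1-p) * V(k+1, i+1)]; then take max(V_cont, immediate exercise) for American.
  V(3,0) = exp(-r*dt) * [p*0.000000 + (1-p)*0.000000] = 0.000000; exercise = 0.000000; V(3,0) = max -> 0.000000
  V(3,1) = exp(-r*dt) * [p*0.000000 + (1-p)*3.990000] = 2.097833; exercise = 0.000000; V(3,1) = max -> 2.097833
  V(3,2) = exp(-r*dt) * [p*3.990000 + (1-p)*17.824521] = 11.128506; exercise = 12.164846; V(3,2) = max -> 12.164846
  V(3,3) = exp(-r*dt) * [p*17.824521 + (1-p)*24.455656] = 20.706532; exercise = 21.742872; V(3,3) = max -> 21.742872
  V(2,0) = exp(-r*dt) * [p*0.000000 + (1-p)*2.097833] = 1.102983; exercise = 0.000000; V(2,0) = max -> 1.102983
  V(2,1) = exp(-r*dt) * [p*2.097833 + (1-p)*12.164846] = 7.319653; exercise = 3.990000; V(2,1) = max -> 7.319653
  V(2,2) = exp(-r*dt) * [p*12.164846 + (1-p)*21.742872] = 16.788181; exercise = 17.824521; V(2,2) = max -> 17.824521
  V(1,0) = exp(-r*dt) * [p*1.102983 + (1-p)*7.319653] = 4.334135; exercise = 0.000000; V(1,0) = max -> 4.334135
  V(1,1) = exp(-r*dt) * [p*7.319653 + (1-p)*17.824521] = 12.594604; exercise = 12.164846; V(1,1) = max -> 12.594604
  V(0,0) = exp(-r*dt) * [p*4.334135 + (1-p)*12.594604] = 8.530287; exercise = 3.990000; V(0,0) = max -> 8.530287


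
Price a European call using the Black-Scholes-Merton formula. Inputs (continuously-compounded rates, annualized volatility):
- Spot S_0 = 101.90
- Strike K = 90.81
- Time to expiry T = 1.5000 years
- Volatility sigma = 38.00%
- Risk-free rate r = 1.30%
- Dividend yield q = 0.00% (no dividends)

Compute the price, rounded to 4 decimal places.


Answer: Price = 24.7070

Derivation:
d1 = (ln(S/K) + (r - q + 0.5*sigma^2) * T) / (sigma * sqrt(T)) = 0.52217648
d2 = d1 - sigma * sqrt(T) = 0.05677343
exp(-rT) = 0.98068890; exp(-qT) = 1.00000000
C = S_0 * exp(-qT) * N(d1) - K * exp(-rT) * N(d2)
N(d1) = 0.69922627; N(d2) = 0.52263716
C = 101.9000 * 1.00000000 * 0.69922627 - 90.8100 * 0.98068890 * 0.52263716 = 24.7070


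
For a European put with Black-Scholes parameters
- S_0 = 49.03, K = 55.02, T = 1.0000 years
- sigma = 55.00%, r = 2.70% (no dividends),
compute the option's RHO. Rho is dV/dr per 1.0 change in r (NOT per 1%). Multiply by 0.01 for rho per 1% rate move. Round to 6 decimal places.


d1 = 0.1145192730; d2 = -0.4354807270
phi(d1) = 0.3963348417; exp(-qT) = 1.0000000000; exp(-rT) = 0.9733612415
N(-d2) = 0.6683932373
Rho = -K*T*exp(-rT)*N(-d2) = -55.0200 * 1.0000 * 0.9733612415 * 0.6683932373 = -35.795356

Answer: Rho = -35.795356


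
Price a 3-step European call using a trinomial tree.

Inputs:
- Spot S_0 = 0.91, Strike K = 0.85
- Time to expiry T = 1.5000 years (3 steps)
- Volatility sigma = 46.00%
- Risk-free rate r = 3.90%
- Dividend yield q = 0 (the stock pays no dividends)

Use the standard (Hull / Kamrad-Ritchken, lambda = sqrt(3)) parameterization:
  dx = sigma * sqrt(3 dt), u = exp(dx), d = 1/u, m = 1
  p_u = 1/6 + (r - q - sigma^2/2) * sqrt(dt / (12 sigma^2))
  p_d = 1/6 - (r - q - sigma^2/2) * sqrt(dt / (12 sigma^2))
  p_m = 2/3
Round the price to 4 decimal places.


Answer: Price = V(0,0) = 0.2389

Derivation:
dt = T/N = 0.500000; dx = sigma*sqrt(3*dt) = 0.563383
u = exp(dx) = 1.756604; d = 1/u = 0.569280
p_u = 0.137024, p_m = 0.666667, p_d = 0.196309
Discount per step: exp(-r*dt) = 0.980689
Stock lattice S(k, j) with j the centered position index:
  k=0: S(0,+0) = 0.9100
  k=1: S(1,-1) = 0.5180; S(1,+0) = 0.9100; S(1,+1) = 1.5985
  k=2: S(2,-2) = 0.2949; S(2,-1) = 0.5180; S(2,+0) = 0.9100; S(2,+1) = 1.5985; S(2,+2) = 2.8079
  k=3: S(3,-3) = 0.1679; S(3,-2) = 0.2949; S(3,-1) = 0.5180; S(3,+0) = 0.9100; S(3,+1) = 1.5985; S(3,+2) = 2.8079; S(3,+3) = 4.9325
Terminal payoffs V(N, j) = max(S_T - K, 0):
  V(3,-3) = 0.000000; V(3,-2) = 0.000000; V(3,-1) = 0.000000; V(3,+0) = 0.060000; V(3,+1) = 0.748510; V(3,+2) = 1.957950; V(3,+3) = 4.082457
Backward induction: V(k, j) = exp(-r*dt) * [p_u * V(k+1, j+1) + p_m * V(k+1, j) + p_d * V(k+1, j-1)]
  V(2,-2) = exp(-r*dt) * [p_u*0.000000 + p_m*0.000000 + p_d*0.000000] = 0.000000
  V(2,-1) = exp(-r*dt) * [p_u*0.060000 + p_m*0.000000 + p_d*0.000000] = 0.008063
  V(2,+0) = exp(-r*dt) * [p_u*0.748510 + p_m*0.060000 + p_d*0.000000] = 0.139811
  V(2,+1) = exp(-r*dt) * [p_u*1.957950 + p_m*0.748510 + p_d*0.060000] = 0.764027
  V(2,+2) = exp(-r*dt) * [p_u*4.082457 + p_m*1.957950 + p_d*0.748510] = 1.972788
  V(1,-1) = exp(-r*dt) * [p_u*0.139811 + p_m*0.008063 + p_d*0.000000] = 0.024059
  V(1,+0) = exp(-r*dt) * [p_u*0.764027 + p_m*0.139811 + p_d*0.008063] = 0.195628
  V(1,+1) = exp(-r*dt) * [p_u*1.972788 + p_m*0.764027 + p_d*0.139811] = 0.791531
  V(0,+0) = exp(-r*dt) * [p_u*0.791531 + p_m*0.195628 + p_d*0.024059] = 0.238897


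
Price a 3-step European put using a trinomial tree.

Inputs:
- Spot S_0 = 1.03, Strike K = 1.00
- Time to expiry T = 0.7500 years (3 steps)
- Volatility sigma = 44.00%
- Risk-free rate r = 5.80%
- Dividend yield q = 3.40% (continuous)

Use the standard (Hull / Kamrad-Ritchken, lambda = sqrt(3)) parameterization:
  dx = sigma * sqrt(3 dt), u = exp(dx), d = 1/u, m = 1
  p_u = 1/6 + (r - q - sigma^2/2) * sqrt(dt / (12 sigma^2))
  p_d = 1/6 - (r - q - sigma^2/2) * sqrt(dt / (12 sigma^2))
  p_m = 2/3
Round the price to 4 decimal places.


Answer: Price = V(0,0) = 0.1171

Derivation:
dt = T/N = 0.250000; dx = sigma*sqrt(3*dt) = 0.381051
u = exp(dx) = 1.463823; d = 1/u = 0.683143
p_u = 0.142785, p_m = 0.666667, p_d = 0.190548
Discount per step: exp(-r*dt) = 0.985605
Stock lattice S(k, j) with j the centered position index:
  k=0: S(0,+0) = 1.0300
  k=1: S(1,-1) = 0.7036; S(1,+0) = 1.0300; S(1,+1) = 1.5077
  k=2: S(2,-2) = 0.4807; S(2,-1) = 0.7036; S(2,+0) = 1.0300; S(2,+1) = 1.5077; S(2,+2) = 2.2071
  k=3: S(3,-3) = 0.3284; S(3,-2) = 0.4807; S(3,-1) = 0.7036; S(3,+0) = 1.0300; S(3,+1) = 1.5077; S(3,+2) = 2.2071; S(3,+3) = 3.2307
Terminal payoffs V(N, j) = max(K - S_T, 0):
  V(3,-3) = 0.671624; V(3,-2) = 0.519315; V(3,-1) = 0.296363; V(3,+0) = 0.000000; V(3,+1) = 0.000000; V(3,+2) = 0.000000; V(3,+3) = 0.000000
Backward induction: V(k, j) = exp(-r*dt) * [p_u * V(k+1, j+1) + p_m * V(k+1, j) + p_d * V(k+1, j-1)]
  V(2,-2) = exp(-r*dt) * [p_u*0.296363 + p_m*0.519315 + p_d*0.671624] = 0.509068
  V(2,-1) = exp(-r*dt) * [p_u*0.000000 + p_m*0.296363 + p_d*0.519315] = 0.292261
  V(2,+0) = exp(-r*dt) * [p_u*0.000000 + p_m*0.000000 + p_d*0.296363] = 0.055658
  V(2,+1) = exp(-r*dt) * [p_u*0.000000 + p_m*0.000000 + p_d*0.000000] = 0.000000
  V(2,+2) = exp(-r*dt) * [p_u*0.000000 + p_m*0.000000 + p_d*0.000000] = 0.000000
  V(1,-1) = exp(-r*dt) * [p_u*0.055658 + p_m*0.292261 + p_d*0.509068] = 0.295474
  V(1,+0) = exp(-r*dt) * [p_u*0.000000 + p_m*0.055658 + p_d*0.292261] = 0.091460
  V(1,+1) = exp(-r*dt) * [p_u*0.000000 + p_m*0.000000 + p_d*0.055658] = 0.010453
  V(0,+0) = exp(-r*dt) * [p_u*0.010453 + p_m*0.091460 + p_d*0.295474] = 0.117058


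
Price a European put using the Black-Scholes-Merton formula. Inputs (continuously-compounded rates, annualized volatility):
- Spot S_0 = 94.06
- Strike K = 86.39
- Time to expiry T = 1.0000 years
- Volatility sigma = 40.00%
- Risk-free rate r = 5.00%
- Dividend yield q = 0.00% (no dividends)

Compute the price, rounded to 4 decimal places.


Answer: Price = 8.8037

Derivation:
d1 = (ln(S/K) + (r - q + 0.5*sigma^2) * T) / (sigma * sqrt(T)) = 0.53765237
d2 = d1 - sigma * sqrt(T) = 0.13765237
exp(-rT) = 0.95122942; exp(-qT) = 1.00000000
P = K * exp(-rT) * N(-d2) - S_0 * exp(-qT) * N(-d1)
N(-d1) = 0.29540853; N(-d2) = 0.44525758
P = 86.3900 * 0.95122942 * 0.44525758 - 94.0600 * 1.00000000 * 0.29540853 = 8.8037


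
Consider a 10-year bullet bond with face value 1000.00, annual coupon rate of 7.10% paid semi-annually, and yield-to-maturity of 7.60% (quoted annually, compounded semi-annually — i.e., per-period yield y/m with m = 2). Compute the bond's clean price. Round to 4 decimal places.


Coupon per period c = face * coupon_rate / m = 35.500000
Periods per year m = 2; per-period yield y/m = 0.038000
Number of cashflows N = 20
Cashflows (t years, CF_t, discount factor 1/(1+y/m)^(m*t), PV):
  t = 0.5000: CF_t = 35.500000, DF = 0.963391, PV = 34.200385
  t = 1.0000: CF_t = 35.500000, DF = 0.928122, PV = 32.948348
  t = 1.5000: CF_t = 35.500000, DF = 0.894145, PV = 31.742147
  t = 2.0000: CF_t = 35.500000, DF = 0.861411, PV = 30.580103
  t = 2.5000: CF_t = 35.500000, DF = 0.829876, PV = 29.460600
  t = 3.0000: CF_t = 35.500000, DF = 0.799495, PV = 28.382081
  t = 3.5000: CF_t = 35.500000, DF = 0.770227, PV = 27.343045
  t = 4.0000: CF_t = 35.500000, DF = 0.742030, PV = 26.342047
  t = 4.5000: CF_t = 35.500000, DF = 0.714865, PV = 25.377695
  t = 5.0000: CF_t = 35.500000, DF = 0.688694, PV = 24.448646
  t = 5.5000: CF_t = 35.500000, DF = 0.663482, PV = 23.553609
  t = 6.0000: CF_t = 35.500000, DF = 0.639193, PV = 22.691338
  t = 6.5000: CF_t = 35.500000, DF = 0.615793, PV = 21.860634
  t = 7.0000: CF_t = 35.500000, DF = 0.593249, PV = 21.060341
  t = 7.5000: CF_t = 35.500000, DF = 0.571531, PV = 20.289346
  t = 8.0000: CF_t = 35.500000, DF = 0.550608, PV = 19.546576
  t = 8.5000: CF_t = 35.500000, DF = 0.530451, PV = 18.830998
  t = 9.0000: CF_t = 35.500000, DF = 0.511031, PV = 18.141617
  t = 9.5000: CF_t = 35.500000, DF = 0.492323, PV = 17.477473
  t = 10.0000: CF_t = 1035.500000, DF = 0.474300, PV = 491.137430
Price P = sum_t PV_t = 965.414460

Answer: Price = 965.4145


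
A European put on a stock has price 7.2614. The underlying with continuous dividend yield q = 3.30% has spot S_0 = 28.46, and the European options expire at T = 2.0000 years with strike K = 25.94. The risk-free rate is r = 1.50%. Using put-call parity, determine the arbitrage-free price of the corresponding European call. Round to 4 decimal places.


Put-call parity: C - P = S_0 * exp(-qT) - K * exp(-rT).
S_0 * exp(-qT) = 28.4600 * 0.93613086 = 26.64228440
K * exp(-rT) = 25.9400 * 0.97044553 = 25.17335714
C = P + S*exp(-qT) - K*exp(-rT)
C = 7.2614 + 26.64228440 - 25.17335714 = 8.7303

Answer: Call price = 8.7303


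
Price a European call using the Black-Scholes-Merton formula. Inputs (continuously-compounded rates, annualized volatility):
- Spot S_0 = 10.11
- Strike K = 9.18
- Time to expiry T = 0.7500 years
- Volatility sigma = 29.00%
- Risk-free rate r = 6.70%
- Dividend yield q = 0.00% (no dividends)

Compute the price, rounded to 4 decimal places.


Answer: Price = 1.7864

Derivation:
d1 = (ln(S/K) + (r - q + 0.5*sigma^2) * T) / (sigma * sqrt(T)) = 0.70988333
d2 = d1 - sigma * sqrt(T) = 0.45873596
exp(-rT) = 0.95099165; exp(-qT) = 1.00000000
C = S_0 * exp(-qT) * N(d1) - K * exp(-rT) * N(d2)
N(d1) = 0.76111175; N(d2) = 0.67678811
C = 10.1100 * 1.00000000 * 0.76111175 - 9.1800 * 0.95099165 * 0.67678811 = 1.7864


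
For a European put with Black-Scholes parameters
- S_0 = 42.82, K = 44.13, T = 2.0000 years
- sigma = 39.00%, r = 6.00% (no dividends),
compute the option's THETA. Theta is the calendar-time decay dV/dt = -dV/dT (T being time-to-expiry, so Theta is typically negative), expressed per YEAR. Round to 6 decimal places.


d1 = 0.4387061987; d2 = -0.1128370906
phi(d1) = 0.3623407913; exp(-qT) = 1.0000000000; exp(-rT) = 0.8869204367
Theta = -S*exp(-qT)*phi(d1)*sigma/(2*sqrt(T)) + r*K*exp(-rT)*N(-d2) - q*S*exp(-qT)*N(-d1)
N(-d1) = 0.3304372175; N(-d2) = 0.5449201440; sqrt(T) = 1.4142135624
Term 1 = -42.8200 * 1.0000000000 * 0.3623407913 * 0.3900 / (2 * 1.4142135624) = -2.1393581943
Term 2 = 0.0600 * 44.1300 * 0.8869204367 * 0.5449201440 = 1.2796838902
Term 3 = 0 (no dividend yield, q = 0)
Theta = -2.1393581943 + (1.2796838902) + (0.0000000000) = -0.859674

Answer: Theta = -0.859674


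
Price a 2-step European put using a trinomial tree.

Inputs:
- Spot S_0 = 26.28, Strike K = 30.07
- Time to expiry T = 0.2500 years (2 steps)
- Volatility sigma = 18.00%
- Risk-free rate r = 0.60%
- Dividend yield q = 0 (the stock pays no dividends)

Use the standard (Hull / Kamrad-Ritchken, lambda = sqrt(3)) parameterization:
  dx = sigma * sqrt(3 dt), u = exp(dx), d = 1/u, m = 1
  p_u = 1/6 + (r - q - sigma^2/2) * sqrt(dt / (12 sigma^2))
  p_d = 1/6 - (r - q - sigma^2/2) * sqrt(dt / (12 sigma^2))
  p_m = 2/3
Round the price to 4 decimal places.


dt = T/N = 0.125000; dx = sigma*sqrt(3*dt) = 0.110227
u = exp(dx) = 1.116532; d = 1/u = 0.895631
p_u = 0.160883, p_m = 0.666667, p_d = 0.172450
Discount per step: exp(-r*dt) = 0.999250
Stock lattice S(k, j) with j the centered position index:
  k=0: S(0,+0) = 26.2800
  k=1: S(1,-1) = 23.5372; S(1,+0) = 26.2800; S(1,+1) = 29.3424
  k=2: S(2,-2) = 21.0806; S(2,-1) = 23.5372; S(2,+0) = 26.2800; S(2,+1) = 29.3424; S(2,+2) = 32.7618
Terminal payoffs V(N, j) = max(K - S_T, 0):
  V(2,-2) = 8.989380; V(2,-1) = 6.532823; V(2,+0) = 3.790000; V(2,+1) = 0.727551; V(2,+2) = 0.000000
Backward induction: V(k, j) = exp(-r*dt) * [p_u * V(k+1, j+1) + p_m * V(k+1, j) + p_d * V(k+1, j-1)]
  V(1,-1) = exp(-r*dt) * [p_u*3.790000 + p_m*6.532823 + p_d*8.989380] = 6.510298
  V(1,+0) = exp(-r*dt) * [p_u*0.727551 + p_m*3.790000 + p_d*6.532823] = 3.767477
  V(1,+1) = exp(-r*dt) * [p_u*0.000000 + p_m*0.727551 + p_d*3.790000] = 1.137767
  V(0,+0) = exp(-r*dt) * [p_u*1.137767 + p_m*3.767477 + p_d*6.510298] = 3.814539

Answer: Price = V(0,0) = 3.8145


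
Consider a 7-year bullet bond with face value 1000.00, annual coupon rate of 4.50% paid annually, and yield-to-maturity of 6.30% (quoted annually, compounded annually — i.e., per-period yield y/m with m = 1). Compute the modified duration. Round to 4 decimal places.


Coupon per period c = face * coupon_rate / m = 45.000000
Periods per year m = 1; per-period yield y/m = 0.063000
Number of cashflows N = 7
Cashflows (t years, CF_t, discount factor 1/(1+y/m)^(m*t), PV):
  t = 1.0000: CF_t = 45.000000, DF = 0.940734, PV = 42.333020
  t = 2.0000: CF_t = 45.000000, DF = 0.884980, PV = 39.824101
  t = 3.0000: CF_t = 45.000000, DF = 0.832531, PV = 37.463877
  t = 4.0000: CF_t = 45.000000, DF = 0.783190, PV = 35.243534
  t = 5.0000: CF_t = 45.000000, DF = 0.736773, PV = 33.154783
  t = 6.0000: CF_t = 45.000000, DF = 0.693107, PV = 31.189824
  t = 7.0000: CF_t = 1045.000000, DF = 0.652029, PV = 681.370676
Price P = sum_t PV_t = 900.579816
First compute Macaulay numerator sum_t t * PV_t:
  t * PV_t at t = 1.0000: 42.333020
  t * PV_t at t = 2.0000: 79.648203
  t * PV_t at t = 3.0000: 112.391631
  t * PV_t at t = 4.0000: 140.974138
  t * PV_t at t = 5.0000: 165.773916
  t * PV_t at t = 6.0000: 187.138945
  t * PV_t at t = 7.0000: 4769.594730
Macaulay duration D = 5497.854582 / 900.579816 = 6.104794
Modified duration = D / (1 + y/m) = 6.104794 / (1 + 0.063000) = 5.742986

Answer: Modified duration = 5.7430


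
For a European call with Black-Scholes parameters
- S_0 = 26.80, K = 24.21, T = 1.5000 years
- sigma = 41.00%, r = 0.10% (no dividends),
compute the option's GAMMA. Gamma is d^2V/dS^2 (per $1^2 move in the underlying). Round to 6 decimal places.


Answer: Gamma = 0.026712

Derivation:
d1 = 0.4564636414; d2 = -0.0456817558
phi(d1) = 0.3594723342; exp(-qT) = 1.0000000000; exp(-rT) = 0.9985011244
Gamma = exp(-qT) * phi(d1) / (S * sigma * sqrt(T)) = 1.0000000000 * 0.3594723342 / (26.8000 * 0.4100 * 1.2247448714) = 0.026712


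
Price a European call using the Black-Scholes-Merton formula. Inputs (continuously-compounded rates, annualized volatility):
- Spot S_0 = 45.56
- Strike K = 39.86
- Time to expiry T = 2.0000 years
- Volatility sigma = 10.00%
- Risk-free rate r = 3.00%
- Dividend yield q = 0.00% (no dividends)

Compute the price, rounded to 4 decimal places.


Answer: Price = 8.2502

Derivation:
d1 = (ln(S/K) + (r - q + 0.5*sigma^2) * T) / (sigma * sqrt(T)) = 1.44007121
d2 = d1 - sigma * sqrt(T) = 1.29864986
exp(-rT) = 0.94176453; exp(-qT) = 1.00000000
C = S_0 * exp(-qT) * N(d1) - K * exp(-rT) * N(d2)
N(d1) = 0.92507637; N(d2) = 0.90296794
C = 45.5600 * 1.00000000 * 0.92507637 - 39.8600 * 0.94176453 * 0.90296794 = 8.2502


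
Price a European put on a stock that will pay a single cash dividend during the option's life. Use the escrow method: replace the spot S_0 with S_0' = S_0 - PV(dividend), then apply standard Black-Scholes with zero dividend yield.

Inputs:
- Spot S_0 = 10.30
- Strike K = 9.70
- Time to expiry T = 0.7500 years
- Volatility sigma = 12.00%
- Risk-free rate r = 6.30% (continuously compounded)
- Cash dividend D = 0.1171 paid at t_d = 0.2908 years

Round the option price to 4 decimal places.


Answer: Price = 0.0968

Derivation:
PV(D) = D * exp(-r * t_d) = 0.1171 * 0.98184640 = 0.11497421
S_0' = S_0 - PV(D) = 10.3000 - 0.11497421 = 10.18502579
d1 = (ln(S_0'/K) + (r + sigma^2/2)*T) / (sigma*sqrt(T)) = 0.97613280
d2 = d1 - sigma*sqrt(T) = 0.87220975
exp(-rT) = 0.95384891
N(-d1) = 0.16449933; N(-d2) = 0.19154698
P = K * exp(-rT) * N(-d2) - S_0' * N(-d1) = 9.7000 * 0.95384891 * 0.19154698 - 10.18502579 * 0.16449933 = 0.0968


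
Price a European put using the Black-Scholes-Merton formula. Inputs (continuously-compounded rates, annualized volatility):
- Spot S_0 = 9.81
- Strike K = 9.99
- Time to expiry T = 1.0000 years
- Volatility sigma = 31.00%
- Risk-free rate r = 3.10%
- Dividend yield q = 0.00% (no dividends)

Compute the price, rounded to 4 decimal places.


d1 = (ln(S/K) + (r - q + 0.5*sigma^2) * T) / (sigma * sqrt(T)) = 0.19634736
d2 = d1 - sigma * sqrt(T) = -0.11365264
exp(-rT) = 0.96947557; exp(-qT) = 1.00000000
P = K * exp(-rT) * N(-d2) - S_0 * exp(-qT) * N(-d1)
N(-d1) = 0.42216915; N(-d2) = 0.54524342
P = 9.9900 * 0.96947557 * 0.54524342 - 9.8100 * 1.00000000 * 0.42216915 = 1.1392

Answer: Price = 1.1392


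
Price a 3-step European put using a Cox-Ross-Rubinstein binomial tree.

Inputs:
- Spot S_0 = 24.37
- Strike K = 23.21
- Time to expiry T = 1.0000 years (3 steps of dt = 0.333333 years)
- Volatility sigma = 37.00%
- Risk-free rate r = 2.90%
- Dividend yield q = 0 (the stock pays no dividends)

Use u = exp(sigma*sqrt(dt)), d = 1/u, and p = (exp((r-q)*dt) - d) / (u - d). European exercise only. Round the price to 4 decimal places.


Answer: Price = V(0,0) = 2.8639

Derivation:
dt = T/N = 0.333333
u = exp(sigma*sqrt(dt)) = 1.238152; d = 1/u = 0.807656
p = (exp((r-q)*dt) - d) / (u - d) = 0.469361
Discount per step: exp(-r*dt) = 0.990380
Stock lattice S(k, i) with i counting down-moves:
  k=0: S(0,0) = 24.3700
  k=1: S(1,0) = 30.1738; S(1,1) = 19.6826
  k=2: S(2,0) = 37.3597; S(2,1) = 24.3700; S(2,2) = 15.8967
  k=3: S(3,0) = 46.2569; S(3,1) = 30.1738; S(3,2) = 19.6826; S(3,3) = 12.8391
Terminal payoffs V(N, i) = max(K - S_T, 0):
  V(3,0) = 0.000000; V(3,1) = 0.000000; V(3,2) = 3.527434; V(3,3) = 10.370915
Backward induction: V(k, i) = exp(-r*dt) * [p * V(k+1, i) + (1-p) * V(k+1, i+1)].
  V(2,0) = exp(-r*dt) * [p*0.000000 + (1-p)*0.000000] = 0.000000
  V(2,1) = exp(-r*dt) * [p*0.000000 + (1-p)*3.527434] = 1.853788
  V(2,2) = exp(-r*dt) * [p*3.527434 + (1-p)*10.370915] = 7.089984
  V(1,0) = exp(-r*dt) * [p*0.000000 + (1-p)*1.853788] = 0.974229
  V(1,1) = exp(-r*dt) * [p*1.853788 + (1-p)*7.089984] = 4.587755
  V(0,0) = exp(-r*dt) * [p*0.974229 + (1-p)*4.587755] = 2.863889
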